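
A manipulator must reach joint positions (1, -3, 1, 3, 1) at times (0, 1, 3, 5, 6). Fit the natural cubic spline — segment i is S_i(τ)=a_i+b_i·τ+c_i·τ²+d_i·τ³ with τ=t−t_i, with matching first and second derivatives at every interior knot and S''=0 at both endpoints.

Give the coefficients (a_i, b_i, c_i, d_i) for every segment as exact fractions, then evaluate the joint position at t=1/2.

Δ: Δ0=-4, Δ1=2, Δ2=1, Δ3=-2
row 1: diag=6, rhs=36; c'=1/3, d'=6
row 2: denom=8−2·1/3=22/3; d'=(-6−2·6)/(22/3)=-27/11
row 3: denom=6−2·3/11=60/11; d'=(-18−2·-27/11)/(60/11)=-12/5
back: M3=-12/5
back: M2=-27/11−3/11·-12/5=-9/5
back: M1=6−1/3·-9/5=33/5
M: M0=0, M1=33/5, M2=-9/5, M3=-12/5, M4=0
seg 0: a=1, c=M0/2=0, d=(M1−M0)/(6·1)=11/10, b=Δ0−h0·(2M0+M1)/6=-51/10
seg 1: a=-3, c=M1/2=33/10, d=(M2−M1)/(6·2)=-7/10, b=Δ1−h1·(2M1+M2)/6=-9/5
seg 2: a=1, c=M2/2=-9/10, d=(M3−M2)/(6·2)=-1/20, b=Δ2−h2·(2M2+M3)/6=3
seg 3: a=3, c=M3/2=-6/5, d=(M4−M3)/(6·1)=2/5, b=Δ3−h3·(2M3+M4)/6=-6/5
t_q=1/2 → seg 0, τ=1/2; S=1+-51/10·τ+0·τ²+11/10·τ³=-113/80

  seg 0: a=1 b=-51/10 c=0 d=11/10
  seg 1: a=-3 b=-9/5 c=33/10 d=-7/10
  seg 2: a=1 b=3 c=-9/10 d=-1/20
  seg 3: a=3 b=-6/5 c=-6/5 d=2/5
S(1/2) = -113/80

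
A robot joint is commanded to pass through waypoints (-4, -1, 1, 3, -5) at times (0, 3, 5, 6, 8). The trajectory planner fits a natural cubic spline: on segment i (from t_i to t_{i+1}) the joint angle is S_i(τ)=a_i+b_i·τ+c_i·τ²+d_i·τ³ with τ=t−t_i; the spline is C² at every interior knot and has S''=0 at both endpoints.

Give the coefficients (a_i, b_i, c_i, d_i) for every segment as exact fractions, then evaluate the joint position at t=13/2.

  seg 0: a=-4 b=199/163 c=0 d=-4/163
  seg 1: a=-1 b=91/163 c=-36/163 d=36/163
  seg 2: a=1 b=379/163 c=180/163 d=-233/163
  seg 3: a=3 b=40/163 c=-519/163 d=173/326
S(13/2) = 6241/2608

Δ: Δ0=1, Δ1=1, Δ2=2, Δ3=-4
row 1: diag=10, rhs=0; c'=1/5, d'=0
row 2: denom=6−2·1/5=28/5; d'=(6−2·0)/(28/5)=15/14
row 3: denom=6−1·5/28=163/28; d'=(-36−1·15/14)/(163/28)=-1038/163
back: M3=-1038/163
back: M2=15/14−5/28·-1038/163=360/163
back: M1=0−1/5·360/163=-72/163
M: M0=0, M1=-72/163, M2=360/163, M3=-1038/163, M4=0
seg 0: a=-4, c=M0/2=0, d=(M1−M0)/(6·3)=-4/163, b=Δ0−h0·(2M0+M1)/6=199/163
seg 1: a=-1, c=M1/2=-36/163, d=(M2−M1)/(6·2)=36/163, b=Δ1−h1·(2M1+M2)/6=91/163
seg 2: a=1, c=M2/2=180/163, d=(M3−M2)/(6·1)=-233/163, b=Δ2−h2·(2M2+M3)/6=379/163
seg 3: a=3, c=M3/2=-519/163, d=(M4−M3)/(6·2)=173/326, b=Δ3−h3·(2M3+M4)/6=40/163
t_q=13/2 → seg 3, τ=1/2; S=3+40/163·τ+-519/163·τ²+173/326·τ³=6241/2608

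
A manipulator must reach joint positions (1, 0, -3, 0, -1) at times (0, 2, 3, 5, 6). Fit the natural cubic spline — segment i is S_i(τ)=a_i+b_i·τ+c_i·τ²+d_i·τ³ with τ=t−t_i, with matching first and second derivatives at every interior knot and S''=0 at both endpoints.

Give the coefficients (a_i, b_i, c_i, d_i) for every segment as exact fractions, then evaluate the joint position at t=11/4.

  seg 0: a=1 b=131/186 c=0 d=-28/93
  seg 1: a=0 b=-541/186 c=-56/31 d=319/186
  seg 2: a=-3 b=-128/93 c=207/62 d=-707/744
  seg 3: a=0 b=107/186 c=-293/124 d=293/372
S(11/4) = -9817/3968

Δ: Δ0=-1/2, Δ1=-3, Δ2=3/2, Δ3=-1
row 1: diag=6, rhs=-15; c'=1/6, d'=-5/2
row 2: denom=6−1·1/6=35/6; d'=(27−1·-5/2)/(35/6)=177/35
row 3: denom=6−2·12/35=186/35; d'=(-15−2·177/35)/(186/35)=-293/62
back: M3=-293/62
back: M2=177/35−12/35·-293/62=207/31
back: M1=-5/2−1/6·207/31=-112/31
M: M0=0, M1=-112/31, M2=207/31, M3=-293/62, M4=0
seg 0: a=1, c=M0/2=0, d=(M1−M0)/(6·2)=-28/93, b=Δ0−h0·(2M0+M1)/6=131/186
seg 1: a=0, c=M1/2=-56/31, d=(M2−M1)/(6·1)=319/186, b=Δ1−h1·(2M1+M2)/6=-541/186
seg 2: a=-3, c=M2/2=207/62, d=(M3−M2)/(6·2)=-707/744, b=Δ2−h2·(2M2+M3)/6=-128/93
seg 3: a=0, c=M3/2=-293/124, d=(M4−M3)/(6·1)=293/372, b=Δ3−h3·(2M3+M4)/6=107/186
t_q=11/4 → seg 1, τ=3/4; S=0+-541/186·τ+-56/31·τ²+319/186·τ³=-9817/3968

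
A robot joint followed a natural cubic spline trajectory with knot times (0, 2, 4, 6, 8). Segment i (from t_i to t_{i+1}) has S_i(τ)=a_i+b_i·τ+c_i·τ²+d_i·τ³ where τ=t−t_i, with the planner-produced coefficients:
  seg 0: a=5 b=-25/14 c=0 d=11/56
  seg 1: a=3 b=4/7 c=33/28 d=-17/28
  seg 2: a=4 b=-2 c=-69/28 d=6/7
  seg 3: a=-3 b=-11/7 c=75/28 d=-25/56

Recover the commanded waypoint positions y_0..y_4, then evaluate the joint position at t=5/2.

y_0 = S_0(0) = a_0 = 5
y_1 = S_1(0) = a_1 = 3
y_2 = S_2(0) = a_2 = 4
y_3 = S_3(0) = a_3 = -3
y_4 = S_3(2) = 1
t_q=5/2 is in segment 1 (τ=1/2); S_1(τ)=785/224

y_0=5 y_1=3 y_2=4 y_3=-3 y_4=1
S(5/2) = 785/224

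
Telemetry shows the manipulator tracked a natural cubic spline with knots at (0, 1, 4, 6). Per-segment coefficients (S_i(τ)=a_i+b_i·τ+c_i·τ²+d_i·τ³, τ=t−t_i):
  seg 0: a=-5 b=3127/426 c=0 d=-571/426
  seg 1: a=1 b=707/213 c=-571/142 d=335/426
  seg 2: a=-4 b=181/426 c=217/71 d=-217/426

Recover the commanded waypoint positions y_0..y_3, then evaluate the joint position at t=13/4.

y_0 = S_0(0) = a_0 = -5
y_1 = S_1(0) = a_1 = 1
y_2 = S_2(0) = a_2 = -4
y_3 = S_2(2) = 5
t_q=13/4 is in segment 1 (τ=9/4); S_1(τ)=-26639/9088

y_0=-5 y_1=1 y_2=-4 y_3=5
S(13/4) = -26639/9088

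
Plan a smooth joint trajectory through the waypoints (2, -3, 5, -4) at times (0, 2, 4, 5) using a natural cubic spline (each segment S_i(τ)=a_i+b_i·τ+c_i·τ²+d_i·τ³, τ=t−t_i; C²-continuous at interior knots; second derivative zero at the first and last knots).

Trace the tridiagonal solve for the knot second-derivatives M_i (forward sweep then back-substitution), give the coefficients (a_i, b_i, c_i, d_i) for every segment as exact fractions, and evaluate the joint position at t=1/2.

  seg 0: a=2 b=-60/11 c=0 d=65/88
  seg 1: a=-3 b=75/22 c=195/44 d=-91/44
  seg 2: a=5 b=-81/22 c=-351/44 d=117/44
S(1/2) = -447/704

Δ: Δ0=-5/2, Δ1=4, Δ2=-9
row 1: diag=8, rhs=39; c'=1/4, d'=39/8
row 2: denom=6−2·1/4=11/2; d'=(-78−2·39/8)/(11/2)=-351/22
back: M2=-351/22
back: M1=39/8−1/4·-351/22=195/22
M: M0=0, M1=195/22, M2=-351/22, M3=0
seg 0: a=2, c=M0/2=0, d=(M1−M0)/(6·2)=65/88, b=Δ0−h0·(2M0+M1)/6=-60/11
seg 1: a=-3, c=M1/2=195/44, d=(M2−M1)/(6·2)=-91/44, b=Δ1−h1·(2M1+M2)/6=75/22
seg 2: a=5, c=M2/2=-351/44, d=(M3−M2)/(6·1)=117/44, b=Δ2−h2·(2M2+M3)/6=-81/22
t_q=1/2 → seg 0, τ=1/2; S=2+-60/11·τ+0·τ²+65/88·τ³=-447/704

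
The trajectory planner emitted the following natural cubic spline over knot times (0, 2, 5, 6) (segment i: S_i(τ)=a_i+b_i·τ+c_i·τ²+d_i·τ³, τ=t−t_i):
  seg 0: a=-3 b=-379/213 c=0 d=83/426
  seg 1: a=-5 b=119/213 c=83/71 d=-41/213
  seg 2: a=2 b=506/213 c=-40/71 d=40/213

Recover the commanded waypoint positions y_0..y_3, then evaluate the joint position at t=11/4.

y_0 = S_0(0) = a_0 = -3
y_1 = S_1(0) = a_1 = -5
y_2 = S_2(0) = a_2 = 2
y_3 = S_2(1) = 4
t_q=11/4 is in segment 1 (τ=3/4); S_1(τ)=-18197/4544

y_0=-3 y_1=-5 y_2=2 y_3=4
S(11/4) = -18197/4544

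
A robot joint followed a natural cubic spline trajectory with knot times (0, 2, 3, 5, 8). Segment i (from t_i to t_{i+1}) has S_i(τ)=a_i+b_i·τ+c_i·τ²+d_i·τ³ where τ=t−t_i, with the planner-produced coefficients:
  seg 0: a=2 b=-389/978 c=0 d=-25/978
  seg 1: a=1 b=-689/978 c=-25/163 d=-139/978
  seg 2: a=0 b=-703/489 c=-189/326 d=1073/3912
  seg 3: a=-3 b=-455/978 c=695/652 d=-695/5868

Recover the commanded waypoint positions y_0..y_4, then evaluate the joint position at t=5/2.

y_0=2 y_1=1 y_2=0 y_3=-3 y_4=2
S(5/2) = 1543/2608

y_0 = S_0(0) = a_0 = 2
y_1 = S_1(0) = a_1 = 1
y_2 = S_2(0) = a_2 = 0
y_3 = S_3(0) = a_3 = -3
y_4 = S_3(3) = 2
t_q=5/2 is in segment 1 (τ=1/2); S_1(τ)=1543/2608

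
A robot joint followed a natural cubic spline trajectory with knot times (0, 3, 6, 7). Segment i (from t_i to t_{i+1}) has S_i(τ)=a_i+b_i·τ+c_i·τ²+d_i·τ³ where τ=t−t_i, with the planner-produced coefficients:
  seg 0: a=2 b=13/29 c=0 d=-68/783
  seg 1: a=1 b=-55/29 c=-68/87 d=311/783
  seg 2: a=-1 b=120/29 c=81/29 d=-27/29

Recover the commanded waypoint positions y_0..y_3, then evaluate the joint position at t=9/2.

y_0 = S_0(0) = a_0 = 2
y_1 = S_1(0) = a_1 = 1
y_2 = S_2(0) = a_2 = -1
y_3 = S_2(1) = 5
t_q=9/2 is in segment 1 (τ=3/2); S_1(τ)=-525/232

y_0=2 y_1=1 y_2=-1 y_3=5
S(9/2) = -525/232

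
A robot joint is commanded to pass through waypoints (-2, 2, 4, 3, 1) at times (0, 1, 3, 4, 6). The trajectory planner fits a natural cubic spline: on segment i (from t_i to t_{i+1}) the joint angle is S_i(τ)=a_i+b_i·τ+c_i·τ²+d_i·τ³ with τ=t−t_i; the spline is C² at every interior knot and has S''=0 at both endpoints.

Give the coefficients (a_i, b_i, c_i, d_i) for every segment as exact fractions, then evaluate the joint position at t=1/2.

  seg 0: a=-2 b=275/62 c=0 d=-27/62
  seg 1: a=2 b=97/31 c=-81/62 d=15/124
  seg 2: a=4 b=-20/31 c=-18/31 d=7/31
  seg 3: a=3 b=-35/31 c=3/31 d=-1/62
S(1/2) = 81/496

Δ: Δ0=4, Δ1=1, Δ2=-1, Δ3=-1
row 1: diag=6, rhs=-18; c'=1/3, d'=-3
row 2: denom=6−2·1/3=16/3; d'=(-12−2·-3)/(16/3)=-9/8
row 3: denom=6−1·3/16=93/16; d'=(0−1·-9/8)/(93/16)=6/31
back: M3=6/31
back: M2=-9/8−3/16·6/31=-36/31
back: M1=-3−1/3·-36/31=-81/31
M: M0=0, M1=-81/31, M2=-36/31, M3=6/31, M4=0
seg 0: a=-2, c=M0/2=0, d=(M1−M0)/(6·1)=-27/62, b=Δ0−h0·(2M0+M1)/6=275/62
seg 1: a=2, c=M1/2=-81/62, d=(M2−M1)/(6·2)=15/124, b=Δ1−h1·(2M1+M2)/6=97/31
seg 2: a=4, c=M2/2=-18/31, d=(M3−M2)/(6·1)=7/31, b=Δ2−h2·(2M2+M3)/6=-20/31
seg 3: a=3, c=M3/2=3/31, d=(M4−M3)/(6·2)=-1/62, b=Δ3−h3·(2M3+M4)/6=-35/31
t_q=1/2 → seg 0, τ=1/2; S=-2+275/62·τ+0·τ²+-27/62·τ³=81/496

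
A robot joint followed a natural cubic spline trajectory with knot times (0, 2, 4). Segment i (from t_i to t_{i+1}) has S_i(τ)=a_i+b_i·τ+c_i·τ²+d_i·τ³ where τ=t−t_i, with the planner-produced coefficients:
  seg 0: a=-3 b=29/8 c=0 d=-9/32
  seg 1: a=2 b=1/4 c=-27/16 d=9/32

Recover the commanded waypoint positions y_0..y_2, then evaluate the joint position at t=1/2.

y_0=-3 y_1=2 y_2=-2
S(1/2) = -313/256

y_0 = S_0(0) = a_0 = -3
y_1 = S_1(0) = a_1 = 2
y_2 = S_1(2) = -2
t_q=1/2 is in segment 0 (τ=1/2); S_0(τ)=-313/256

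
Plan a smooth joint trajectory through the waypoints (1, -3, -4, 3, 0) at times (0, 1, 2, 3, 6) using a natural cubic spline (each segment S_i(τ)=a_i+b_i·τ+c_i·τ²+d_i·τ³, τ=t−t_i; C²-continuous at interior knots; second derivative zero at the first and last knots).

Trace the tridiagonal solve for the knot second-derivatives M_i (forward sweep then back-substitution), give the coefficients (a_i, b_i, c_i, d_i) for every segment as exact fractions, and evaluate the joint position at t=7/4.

Δ: Δ0=-4, Δ1=-1, Δ2=7, Δ3=-1
row 1: diag=4, rhs=18; c'=1/4, d'=9/2
row 2: denom=4−1·1/4=15/4; d'=(48−1·9/2)/(15/4)=58/5
row 3: denom=8−1·4/15=116/15; d'=(-48−1·58/5)/(116/15)=-447/58
back: M3=-447/58
back: M2=58/5−4/15·-447/58=396/29
back: M1=9/2−1/4·396/29=63/58
M: M0=0, M1=63/58, M2=396/29, M3=-447/58, M4=0
seg 0: a=1, c=M0/2=0, d=(M1−M0)/(6·1)=21/116, b=Δ0−h0·(2M0+M1)/6=-485/116
seg 1: a=-3, c=M1/2=63/116, d=(M2−M1)/(6·1)=243/116, b=Δ1−h1·(2M1+M2)/6=-211/58
seg 2: a=-4, c=M2/2=198/29, d=(M3−M2)/(6·1)=-413/116, b=Δ2−h2·(2M2+M3)/6=433/116
seg 3: a=3, c=M3/2=-447/116, d=(M4−M3)/(6·3)=149/348, b=Δ3−h3·(2M3+M4)/6=389/58
t_q=7/4 → seg 1, τ=3/4; S=-3+-211/58·τ+63/116·τ²+243/116·τ³=-33699/7424

  seg 0: a=1 b=-485/116 c=0 d=21/116
  seg 1: a=-3 b=-211/58 c=63/116 d=243/116
  seg 2: a=-4 b=433/116 c=198/29 d=-413/116
  seg 3: a=3 b=389/58 c=-447/116 d=149/348
S(7/4) = -33699/7424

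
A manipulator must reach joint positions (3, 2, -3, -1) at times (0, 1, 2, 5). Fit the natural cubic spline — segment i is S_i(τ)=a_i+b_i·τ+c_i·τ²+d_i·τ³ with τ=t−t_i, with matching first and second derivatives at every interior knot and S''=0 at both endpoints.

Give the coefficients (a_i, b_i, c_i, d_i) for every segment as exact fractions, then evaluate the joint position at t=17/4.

  seg 0: a=3 b=20/93 c=0 d=-113/93
  seg 1: a=2 b=-319/93 c=-113/31 d=193/93
  seg 2: a=-3 b=-418/93 c=80/31 d=-80/279
S(17/4) = -411/124

Δ: Δ0=-1, Δ1=-5, Δ2=2/3
row 1: diag=4, rhs=-24; c'=1/4, d'=-6
row 2: denom=8−1·1/4=31/4; d'=(34−1·-6)/(31/4)=160/31
back: M2=160/31
back: M1=-6−1/4·160/31=-226/31
M: M0=0, M1=-226/31, M2=160/31, M3=0
seg 0: a=3, c=M0/2=0, d=(M1−M0)/(6·1)=-113/93, b=Δ0−h0·(2M0+M1)/6=20/93
seg 1: a=2, c=M1/2=-113/31, d=(M2−M1)/(6·1)=193/93, b=Δ1−h1·(2M1+M2)/6=-319/93
seg 2: a=-3, c=M2/2=80/31, d=(M3−M2)/(6·3)=-80/279, b=Δ2−h2·(2M2+M3)/6=-418/93
t_q=17/4 → seg 2, τ=9/4; S=-3+-418/93·τ+80/31·τ²+-80/279·τ³=-411/124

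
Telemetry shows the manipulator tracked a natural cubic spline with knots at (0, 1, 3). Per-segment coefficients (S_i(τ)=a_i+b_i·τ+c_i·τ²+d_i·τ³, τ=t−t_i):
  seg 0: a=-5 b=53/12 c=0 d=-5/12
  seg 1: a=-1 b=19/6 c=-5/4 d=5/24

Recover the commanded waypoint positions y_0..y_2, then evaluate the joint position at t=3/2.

y_0 = S_0(0) = a_0 = -5
y_1 = S_1(0) = a_1 = -1
y_2 = S_1(2) = 2
t_q=3/2 is in segment 1 (τ=1/2); S_1(τ)=19/64

y_0=-5 y_1=-1 y_2=2
S(3/2) = 19/64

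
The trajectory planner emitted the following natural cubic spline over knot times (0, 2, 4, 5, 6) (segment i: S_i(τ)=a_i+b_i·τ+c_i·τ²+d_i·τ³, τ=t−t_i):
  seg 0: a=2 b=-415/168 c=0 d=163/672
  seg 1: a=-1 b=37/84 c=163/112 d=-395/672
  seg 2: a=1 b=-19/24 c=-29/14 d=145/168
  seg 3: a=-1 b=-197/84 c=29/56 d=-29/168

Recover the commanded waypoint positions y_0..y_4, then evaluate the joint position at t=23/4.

y_0=2 y_1=-1 y_2=1 y_3=-1 y_4=-3
S(23/4) = -9105/3584

y_0 = S_0(0) = a_0 = 2
y_1 = S_1(0) = a_1 = -1
y_2 = S_2(0) = a_2 = 1
y_3 = S_3(0) = a_3 = -1
y_4 = S_3(1) = -3
t_q=23/4 is in segment 3 (τ=3/4); S_3(τ)=-9105/3584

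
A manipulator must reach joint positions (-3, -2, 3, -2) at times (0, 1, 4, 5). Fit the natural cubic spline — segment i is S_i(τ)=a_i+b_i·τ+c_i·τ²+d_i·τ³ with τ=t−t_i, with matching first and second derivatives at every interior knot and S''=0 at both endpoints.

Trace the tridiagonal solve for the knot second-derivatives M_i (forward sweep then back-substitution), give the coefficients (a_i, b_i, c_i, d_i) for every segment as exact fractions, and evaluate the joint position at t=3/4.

  seg 0: a=-3 b=89/165 c=0 d=76/165
  seg 1: a=-2 b=317/165 c=76/55 d=-22/45
  seg 2: a=3 b=-493/165 c=-166/55 d=166/165
S(3/4) = -2113/880

Δ: Δ0=1, Δ1=5/3, Δ2=-5
row 1: diag=8, rhs=4; c'=3/8, d'=1/2
row 2: denom=8−3·3/8=55/8; d'=(-40−3·1/2)/(55/8)=-332/55
back: M2=-332/55
back: M1=1/2−3/8·-332/55=152/55
M: M0=0, M1=152/55, M2=-332/55, M3=0
seg 0: a=-3, c=M0/2=0, d=(M1−M0)/(6·1)=76/165, b=Δ0−h0·(2M0+M1)/6=89/165
seg 1: a=-2, c=M1/2=76/55, d=(M2−M1)/(6·3)=-22/45, b=Δ1−h1·(2M1+M2)/6=317/165
seg 2: a=3, c=M2/2=-166/55, d=(M3−M2)/(6·1)=166/165, b=Δ2−h2·(2M2+M3)/6=-493/165
t_q=3/4 → seg 0, τ=3/4; S=-3+89/165·τ+0·τ²+76/165·τ³=-2113/880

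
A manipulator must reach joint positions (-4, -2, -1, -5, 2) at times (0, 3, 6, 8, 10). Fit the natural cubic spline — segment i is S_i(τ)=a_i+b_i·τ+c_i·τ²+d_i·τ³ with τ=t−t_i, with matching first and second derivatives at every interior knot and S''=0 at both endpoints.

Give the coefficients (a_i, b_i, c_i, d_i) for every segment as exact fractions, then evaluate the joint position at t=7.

Δ: Δ0=2/3, Δ1=1/3, Δ2=-2, Δ3=7/2
row 1: diag=12, rhs=-2; c'=1/4, d'=-1/6
row 2: denom=10−3·1/4=37/4; d'=(-14−3·-1/6)/(37/4)=-54/37
row 3: denom=8−2·8/37=280/37; d'=(33−2·-54/37)/(280/37)=1329/280
back: M3=1329/280
back: M2=-54/37−8/37·1329/280=-87/35
back: M1=-1/6−1/4·-87/35=191/420
M: M0=0, M1=191/420, M2=-87/35, M3=1329/280, M4=0
seg 0: a=-4, c=M0/2=0, d=(M1−M0)/(6·3)=191/7560, b=Δ0−h0·(2M0+M1)/6=123/280
seg 1: a=-2, c=M1/2=191/840, d=(M2−M1)/(6·3)=-247/1512, b=Δ1−h1·(2M1+M2)/6=157/140
seg 2: a=-1, c=M2/2=-87/70, d=(M3−M2)/(6·2)=135/224, b=Δ2−h2·(2M2+M3)/6=-77/40
seg 3: a=-5, c=M3/2=1329/560, d=(M4−M3)/(6·2)=-443/1120, b=Δ3−h3·(2M3+M4)/6=47/140
t_q=7 → seg 2, τ=1; S=-1+-77/40·τ+-87/70·τ²+135/224·τ³=-3993/1120

  seg 0: a=-4 b=123/280 c=0 d=191/7560
  seg 1: a=-2 b=157/140 c=191/840 d=-247/1512
  seg 2: a=-1 b=-77/40 c=-87/70 d=135/224
  seg 3: a=-5 b=47/140 c=1329/560 d=-443/1120
S(7) = -3993/1120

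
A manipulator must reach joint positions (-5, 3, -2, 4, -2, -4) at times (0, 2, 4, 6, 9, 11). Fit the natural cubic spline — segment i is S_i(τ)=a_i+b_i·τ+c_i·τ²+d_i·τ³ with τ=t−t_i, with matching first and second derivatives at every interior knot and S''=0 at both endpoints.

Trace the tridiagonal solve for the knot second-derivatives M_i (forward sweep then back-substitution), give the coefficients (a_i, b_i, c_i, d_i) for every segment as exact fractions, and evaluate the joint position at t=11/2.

  seg 0: a=-5 b=3193/514 c=0 d=-1137/2056
  seg 1: a=3 b=-109/257 c=-3411/1028 d=293/257
  seg 2: a=-2 b=-4/257 c=3621/1028 d=-2071/2056
  seg 3: a=4 b=1021/514 c=-648/257 d=613/1542
  seg 4: a=-2 b=-619/257 c=543/514 d=-181/1028
S(11/2) = 41159/16448

Δ: Δ0=4, Δ1=-5/2, Δ2=3, Δ3=-2, Δ4=-1
row 1: diag=8, rhs=-39; c'=1/4, d'=-39/8
row 2: denom=8−2·1/4=15/2; d'=(33−2·-39/8)/(15/2)=57/10
row 3: denom=10−2·4/15=142/15; d'=(-30−2·57/10)/(142/15)=-621/142
row 4: denom=10−3·45/142=1285/142; d'=(6−3·-621/142)/(1285/142)=543/257
back: M4=543/257
back: M3=-621/142−45/142·543/257=-1296/257
back: M2=57/10−4/15·-1296/257=3621/514
back: M1=-39/8−1/4·3621/514=-3411/514
M: M0=0, M1=-3411/514, M2=3621/514, M3=-1296/257, M4=543/257, M5=0
seg 0: a=-5, c=M0/2=0, d=(M1−M0)/(6·2)=-1137/2056, b=Δ0−h0·(2M0+M1)/6=3193/514
seg 1: a=3, c=M1/2=-3411/1028, d=(M2−M1)/(6·2)=293/257, b=Δ1−h1·(2M1+M2)/6=-109/257
seg 2: a=-2, c=M2/2=3621/1028, d=(M3−M2)/(6·2)=-2071/2056, b=Δ2−h2·(2M2+M3)/6=-4/257
seg 3: a=4, c=M3/2=-648/257, d=(M4−M3)/(6·3)=613/1542, b=Δ3−h3·(2M3+M4)/6=1021/514
seg 4: a=-2, c=M4/2=543/514, d=(M5−M4)/(6·2)=-181/1028, b=Δ4−h4·(2M4+M5)/6=-619/257
t_q=11/2 → seg 2, τ=3/2; S=-2+-4/257·τ+3621/1028·τ²+-2071/2056·τ³=41159/16448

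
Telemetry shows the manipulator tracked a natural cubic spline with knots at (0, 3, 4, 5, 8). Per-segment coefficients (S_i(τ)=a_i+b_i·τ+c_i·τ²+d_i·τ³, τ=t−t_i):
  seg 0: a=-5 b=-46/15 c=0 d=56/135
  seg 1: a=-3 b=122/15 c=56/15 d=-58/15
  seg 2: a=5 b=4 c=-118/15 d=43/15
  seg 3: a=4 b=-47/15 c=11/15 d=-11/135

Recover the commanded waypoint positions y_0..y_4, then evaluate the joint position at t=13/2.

y_0=-5 y_1=-3 y_2=5 y_3=4 y_4=-1
S(13/2) = 27/40

y_0 = S_0(0) = a_0 = -5
y_1 = S_1(0) = a_1 = -3
y_2 = S_2(0) = a_2 = 5
y_3 = S_3(0) = a_3 = 4
y_4 = S_3(3) = -1
t_q=13/2 is in segment 3 (τ=3/2); S_3(τ)=27/40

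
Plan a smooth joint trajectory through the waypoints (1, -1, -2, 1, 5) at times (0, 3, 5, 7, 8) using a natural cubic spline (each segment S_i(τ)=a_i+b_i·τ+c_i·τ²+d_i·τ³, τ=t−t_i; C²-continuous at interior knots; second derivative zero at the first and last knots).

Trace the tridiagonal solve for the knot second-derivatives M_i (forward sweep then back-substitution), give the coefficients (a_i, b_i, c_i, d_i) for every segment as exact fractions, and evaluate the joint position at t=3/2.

Δ: Δ0=-2/3, Δ1=-1/2, Δ2=3/2, Δ3=4
row 1: diag=10, rhs=1; c'=1/5, d'=1/10
row 2: denom=8−2·1/5=38/5; d'=(12−2·1/10)/(38/5)=59/38
row 3: denom=6−2·5/19=104/19; d'=(15−2·59/38)/(104/19)=113/52
back: M3=113/52
back: M2=59/38−5/19·113/52=51/52
back: M1=1/10−1/5·51/52=-5/52
M: M0=0, M1=-5/52, M2=51/52, M3=113/52, M4=0
seg 0: a=1, c=M0/2=0, d=(M1−M0)/(6·3)=-5/936, b=Δ0−h0·(2M0+M1)/6=-193/312
seg 1: a=-1, c=M1/2=-5/104, d=(M2−M1)/(6·2)=7/78, b=Δ1−h1·(2M1+M2)/6=-119/156
seg 2: a=-2, c=M2/2=51/104, d=(M3−M2)/(6·2)=31/312, b=Δ2−h2·(2M2+M3)/6=19/156
seg 3: a=1, c=M3/2=113/104, d=(M4−M3)/(6·1)=-113/312, b=Δ3−h3·(2M3+M4)/6=511/156
t_q=3/2 → seg 0, τ=3/2; S=1+-193/312·τ+0·τ²+-5/936·τ³=45/832

  seg 0: a=1 b=-193/312 c=0 d=-5/936
  seg 1: a=-1 b=-119/156 c=-5/104 d=7/78
  seg 2: a=-2 b=19/156 c=51/104 d=31/312
  seg 3: a=1 b=511/156 c=113/104 d=-113/312
S(3/2) = 45/832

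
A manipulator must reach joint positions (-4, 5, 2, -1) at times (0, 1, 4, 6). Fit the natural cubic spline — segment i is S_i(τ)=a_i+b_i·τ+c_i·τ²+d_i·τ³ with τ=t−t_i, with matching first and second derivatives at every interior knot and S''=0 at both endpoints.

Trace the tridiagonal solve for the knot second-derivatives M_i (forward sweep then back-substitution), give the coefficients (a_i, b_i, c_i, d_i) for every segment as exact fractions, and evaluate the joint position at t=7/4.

  seg 0: a=-4 b=1475/142 c=0 d=-197/142
  seg 1: a=5 b=442/71 c=-591/142 d=83/142
  seg 2: a=2 b=-421/142 c=78/71 d=-13/71
S(7/4) = 68837/9088

Δ: Δ0=9, Δ1=-1, Δ2=-3/2
row 1: diag=8, rhs=-60; c'=3/8, d'=-15/2
row 2: denom=10−3·3/8=71/8; d'=(-3−3·-15/2)/(71/8)=156/71
back: M2=156/71
back: M1=-15/2−3/8·156/71=-591/71
M: M0=0, M1=-591/71, M2=156/71, M3=0
seg 0: a=-4, c=M0/2=0, d=(M1−M0)/(6·1)=-197/142, b=Δ0−h0·(2M0+M1)/6=1475/142
seg 1: a=5, c=M1/2=-591/142, d=(M2−M1)/(6·3)=83/142, b=Δ1−h1·(2M1+M2)/6=442/71
seg 2: a=2, c=M2/2=78/71, d=(M3−M2)/(6·2)=-13/71, b=Δ2−h2·(2M2+M3)/6=-421/142
t_q=7/4 → seg 1, τ=3/4; S=5+442/71·τ+-591/142·τ²+83/142·τ³=68837/9088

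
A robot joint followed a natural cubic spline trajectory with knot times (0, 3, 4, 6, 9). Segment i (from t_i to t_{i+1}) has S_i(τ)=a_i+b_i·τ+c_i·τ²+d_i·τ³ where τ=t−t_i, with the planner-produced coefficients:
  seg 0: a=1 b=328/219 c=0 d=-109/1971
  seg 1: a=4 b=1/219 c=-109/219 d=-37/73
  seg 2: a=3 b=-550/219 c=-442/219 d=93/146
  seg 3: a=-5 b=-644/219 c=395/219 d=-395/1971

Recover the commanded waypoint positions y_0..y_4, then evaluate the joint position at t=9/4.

y_0=1 y_1=4 y_2=3 y_3=-5 y_4=-3
S(9/4) = 17473/4672

y_0 = S_0(0) = a_0 = 1
y_1 = S_1(0) = a_1 = 4
y_2 = S_2(0) = a_2 = 3
y_3 = S_3(0) = a_3 = -5
y_4 = S_3(3) = -3
t_q=9/4 is in segment 0 (τ=9/4); S_0(τ)=17473/4672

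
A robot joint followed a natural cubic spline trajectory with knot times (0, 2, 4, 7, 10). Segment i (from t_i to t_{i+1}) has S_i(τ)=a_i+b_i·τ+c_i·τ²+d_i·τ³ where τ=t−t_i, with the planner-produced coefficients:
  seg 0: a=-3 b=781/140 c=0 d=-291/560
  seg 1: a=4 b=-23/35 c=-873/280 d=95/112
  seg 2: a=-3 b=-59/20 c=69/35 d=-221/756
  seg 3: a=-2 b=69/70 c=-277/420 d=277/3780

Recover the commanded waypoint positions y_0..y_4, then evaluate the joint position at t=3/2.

y_0 = S_0(0) = a_0 = -3
y_1 = S_1(0) = a_1 = 4
y_2 = S_2(0) = a_2 = -3
y_3 = S_3(0) = a_3 = -2
y_4 = S_3(3) = -3
t_q=3/2 is in segment 0 (τ=3/2); S_0(τ)=2313/640

y_0=-3 y_1=4 y_2=-3 y_3=-2 y_4=-3
S(3/2) = 2313/640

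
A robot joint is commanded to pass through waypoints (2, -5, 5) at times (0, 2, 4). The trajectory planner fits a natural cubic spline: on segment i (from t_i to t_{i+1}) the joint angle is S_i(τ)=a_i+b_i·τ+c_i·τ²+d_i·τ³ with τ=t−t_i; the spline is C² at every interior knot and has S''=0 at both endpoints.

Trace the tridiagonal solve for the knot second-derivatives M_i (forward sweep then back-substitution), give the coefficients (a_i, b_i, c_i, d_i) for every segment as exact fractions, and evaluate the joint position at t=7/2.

Δ: Δ0=-7/2, Δ1=5
row 1: diag=8, rhs=51; c'=1/4, d'=51/8
back: M1=51/8
M: M0=0, M1=51/8, M2=0
seg 0: a=2, c=M0/2=0, d=(M1−M0)/(6·2)=17/32, b=Δ0−h0·(2M0+M1)/6=-45/8
seg 1: a=-5, c=M1/2=51/16, d=(M2−M1)/(6·2)=-17/32, b=Δ1−h1·(2M1+M2)/6=3/4
t_q=7/2 → seg 1, τ=3/2; S=-5+3/4·τ+51/16·τ²+-17/32·τ³=385/256

  seg 0: a=2 b=-45/8 c=0 d=17/32
  seg 1: a=-5 b=3/4 c=51/16 d=-17/32
S(7/2) = 385/256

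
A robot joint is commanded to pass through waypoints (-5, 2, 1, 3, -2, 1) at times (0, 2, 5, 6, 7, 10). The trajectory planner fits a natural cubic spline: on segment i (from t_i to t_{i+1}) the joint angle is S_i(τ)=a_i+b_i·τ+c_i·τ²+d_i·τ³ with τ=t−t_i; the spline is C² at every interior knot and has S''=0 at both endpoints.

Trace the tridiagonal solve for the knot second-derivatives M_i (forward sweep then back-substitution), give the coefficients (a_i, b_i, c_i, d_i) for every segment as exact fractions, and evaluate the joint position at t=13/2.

Δ: Δ0=7/2, Δ1=-1/3, Δ2=2, Δ3=-5, Δ4=1
row 1: diag=10, rhs=-23; c'=3/10, d'=-23/10
row 2: denom=8−3·3/10=71/10; d'=(14−3·-23/10)/(71/10)=209/71
row 3: denom=4−1·10/71=274/71; d'=(-42−1·209/71)/(274/71)=-3191/274
row 4: denom=8−1·71/274=2121/274; d'=(36−1·-3191/274)/(2121/274)=1865/303
back: M4=1865/303
back: M3=-3191/274−71/274·1865/303=-4012/303
back: M2=209/71−10/71·-4012/303=1457/303
back: M1=-23/10−3/10·1457/303=-378/101
M: M0=0, M1=-378/101, M2=1457/303, M3=-4012/303, M4=1865/303, M5=0
seg 0: a=-5, c=M0/2=0, d=(M1−M0)/(6·2)=-63/202, b=Δ0−h0·(2M0+M1)/6=959/202
seg 1: a=2, c=M1/2=-189/101, d=(M2−M1)/(6·3)=2591/5454, b=Δ1−h1·(2M1+M2)/6=203/202
seg 2: a=1, c=M2/2=1457/606, d=(M3−M2)/(6·1)=-1823/606, b=Δ2−h2·(2M2+M3)/6=263/101
seg 3: a=3, c=M3/2=-2006/303, d=(M4−M3)/(6·1)=653/202, b=Δ3−h3·(2M3+M4)/6=-977/606
seg 4: a=-2, c=M4/2=1865/606, d=(M5−M4)/(6·3)=-1865/5454, b=Δ4−h4·(2M4+M5)/6=-1562/303
t_q=13/2 → seg 3, τ=1/2; S=3+-977/606·τ+-2006/303·τ²+653/202·τ³=4571/4848

  seg 0: a=-5 b=959/202 c=0 d=-63/202
  seg 1: a=2 b=203/202 c=-189/101 d=2591/5454
  seg 2: a=1 b=263/101 c=1457/606 d=-1823/606
  seg 3: a=3 b=-977/606 c=-2006/303 d=653/202
  seg 4: a=-2 b=-1562/303 c=1865/606 d=-1865/5454
S(13/2) = 4571/4848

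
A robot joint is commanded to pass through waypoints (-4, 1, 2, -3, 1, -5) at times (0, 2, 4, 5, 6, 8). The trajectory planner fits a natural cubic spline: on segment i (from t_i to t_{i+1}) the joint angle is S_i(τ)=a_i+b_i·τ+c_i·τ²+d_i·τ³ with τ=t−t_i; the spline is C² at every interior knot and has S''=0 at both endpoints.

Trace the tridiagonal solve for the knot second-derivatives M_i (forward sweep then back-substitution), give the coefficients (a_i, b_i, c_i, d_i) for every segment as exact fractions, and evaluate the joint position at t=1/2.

  seg 0: a=-4 b=547/241 c=0 d=111/1928
  seg 1: a=1 b=1427/482 c=333/964 d=-1519/1928
  seg 2: a=2 b=-1232/241 c=-1056/241 d=1083/241
  seg 3: a=-3 b=-95/241 c=2193/241 d=-1134/241
  seg 4: a=1 b=889/241 c=-1209/241 d=403/482
S(1/2) = -44081/15424

Δ: Δ0=5/2, Δ1=1/2, Δ2=-5, Δ3=4, Δ4=-3
row 1: diag=8, rhs=-12; c'=1/4, d'=-3/2
row 2: denom=6−2·1/4=11/2; d'=(-33−2·-3/2)/(11/2)=-60/11
row 3: denom=4−1·2/11=42/11; d'=(54−1·-60/11)/(42/11)=109/7
row 4: denom=6−1·11/42=241/42; d'=(-42−1·109/7)/(241/42)=-2418/241
back: M4=-2418/241
back: M3=109/7−11/42·-2418/241=4386/241
back: M2=-60/11−2/11·4386/241=-2112/241
back: M1=-3/2−1/4·-2112/241=333/482
M: M0=0, M1=333/482, M2=-2112/241, M3=4386/241, M4=-2418/241, M5=0
seg 0: a=-4, c=M0/2=0, d=(M1−M0)/(6·2)=111/1928, b=Δ0−h0·(2M0+M1)/6=547/241
seg 1: a=1, c=M1/2=333/964, d=(M2−M1)/(6·2)=-1519/1928, b=Δ1−h1·(2M1+M2)/6=1427/482
seg 2: a=2, c=M2/2=-1056/241, d=(M3−M2)/(6·1)=1083/241, b=Δ2−h2·(2M2+M3)/6=-1232/241
seg 3: a=-3, c=M3/2=2193/241, d=(M4−M3)/(6·1)=-1134/241, b=Δ3−h3·(2M3+M4)/6=-95/241
seg 4: a=1, c=M4/2=-1209/241, d=(M5−M4)/(6·2)=403/482, b=Δ4−h4·(2M4+M5)/6=889/241
t_q=1/2 → seg 0, τ=1/2; S=-4+547/241·τ+0·τ²+111/1928·τ³=-44081/15424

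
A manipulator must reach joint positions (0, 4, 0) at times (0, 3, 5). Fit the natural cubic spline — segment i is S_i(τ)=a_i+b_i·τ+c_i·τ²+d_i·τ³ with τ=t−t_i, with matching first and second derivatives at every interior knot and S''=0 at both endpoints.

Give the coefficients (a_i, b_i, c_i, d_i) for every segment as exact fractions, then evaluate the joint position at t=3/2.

Δ: Δ0=4/3, Δ1=-2
row 1: diag=10, rhs=-20; c'=1/5, d'=-2
back: M1=-2
M: M0=0, M1=-2, M2=0
seg 0: a=0, c=M0/2=0, d=(M1−M0)/(6·3)=-1/9, b=Δ0−h0·(2M0+M1)/6=7/3
seg 1: a=4, c=M1/2=-1, d=(M2−M1)/(6·2)=1/6, b=Δ1−h1·(2M1+M2)/6=-2/3
t_q=3/2 → seg 0, τ=3/2; S=0+7/3·τ+0·τ²+-1/9·τ³=25/8

  seg 0: a=0 b=7/3 c=0 d=-1/9
  seg 1: a=4 b=-2/3 c=-1 d=1/6
S(3/2) = 25/8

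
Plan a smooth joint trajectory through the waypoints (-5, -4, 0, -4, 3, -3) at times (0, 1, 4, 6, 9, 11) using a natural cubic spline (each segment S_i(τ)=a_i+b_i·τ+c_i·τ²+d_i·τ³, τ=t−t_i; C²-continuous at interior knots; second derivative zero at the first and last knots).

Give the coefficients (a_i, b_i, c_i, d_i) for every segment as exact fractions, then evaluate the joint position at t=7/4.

  seg 0: a=-5 b=4585/6141 c=0 d=1556/6141
  seg 1: a=-4 b=9253/6141 c=1556/2047 d=-5023/18423
  seg 2: a=0 b=-7946/6141 c=-3467/2047 d=8233/12282
  seg 3: a=-4 b=-152/6141 c=4766/2047 d=-3157/6141
  seg 4: a=3 b=397/6141 c=-4705/2047 d=4705/12282
S(7/4) = -335037/131008

Δ: Δ0=1, Δ1=4/3, Δ2=-2, Δ3=7/3, Δ4=-3
row 1: diag=8, rhs=2; c'=3/8, d'=1/4
row 2: denom=10−3·3/8=71/8; d'=(-20−3·1/4)/(71/8)=-166/71
row 3: denom=10−2·16/71=678/71; d'=(26−2·-166/71)/(678/71)=363/113
row 4: denom=10−3·71/226=2047/226; d'=(-32−3·363/113)/(2047/226)=-9410/2047
back: M4=-9410/2047
back: M3=363/113−71/226·-9410/2047=9532/2047
back: M2=-166/71−16/71·9532/2047=-6934/2047
back: M1=1/4−3/8·-6934/2047=3112/2047
M: M0=0, M1=3112/2047, M2=-6934/2047, M3=9532/2047, M4=-9410/2047, M5=0
seg 0: a=-5, c=M0/2=0, d=(M1−M0)/(6·1)=1556/6141, b=Δ0−h0·(2M0+M1)/6=4585/6141
seg 1: a=-4, c=M1/2=1556/2047, d=(M2−M1)/(6·3)=-5023/18423, b=Δ1−h1·(2M1+M2)/6=9253/6141
seg 2: a=0, c=M2/2=-3467/2047, d=(M3−M2)/(6·2)=8233/12282, b=Δ2−h2·(2M2+M3)/6=-7946/6141
seg 3: a=-4, c=M3/2=4766/2047, d=(M4−M3)/(6·3)=-3157/6141, b=Δ3−h3·(2M3+M4)/6=-152/6141
seg 4: a=3, c=M4/2=-4705/2047, d=(M5−M4)/(6·2)=4705/12282, b=Δ4−h4·(2M4+M5)/6=397/6141
t_q=7/4 → seg 1, τ=3/4; S=-4+9253/6141·τ+1556/2047·τ²+-5023/18423·τ³=-335037/131008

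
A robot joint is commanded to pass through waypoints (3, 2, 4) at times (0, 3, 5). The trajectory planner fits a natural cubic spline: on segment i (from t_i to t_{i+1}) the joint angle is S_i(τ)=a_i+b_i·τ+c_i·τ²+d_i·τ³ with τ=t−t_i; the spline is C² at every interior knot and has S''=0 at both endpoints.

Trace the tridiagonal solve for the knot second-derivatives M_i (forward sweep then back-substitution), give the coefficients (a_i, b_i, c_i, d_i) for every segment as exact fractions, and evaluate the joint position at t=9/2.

  seg 0: a=3 b=-11/15 c=0 d=2/45
  seg 1: a=2 b=7/15 c=2/5 d=-1/15
S(9/2) = 27/8

Δ: Δ0=-1/3, Δ1=1
row 1: diag=10, rhs=8; c'=1/5, d'=4/5
back: M1=4/5
M: M0=0, M1=4/5, M2=0
seg 0: a=3, c=M0/2=0, d=(M1−M0)/(6·3)=2/45, b=Δ0−h0·(2M0+M1)/6=-11/15
seg 1: a=2, c=M1/2=2/5, d=(M2−M1)/(6·2)=-1/15, b=Δ1−h1·(2M1+M2)/6=7/15
t_q=9/2 → seg 1, τ=3/2; S=2+7/15·τ+2/5·τ²+-1/15·τ³=27/8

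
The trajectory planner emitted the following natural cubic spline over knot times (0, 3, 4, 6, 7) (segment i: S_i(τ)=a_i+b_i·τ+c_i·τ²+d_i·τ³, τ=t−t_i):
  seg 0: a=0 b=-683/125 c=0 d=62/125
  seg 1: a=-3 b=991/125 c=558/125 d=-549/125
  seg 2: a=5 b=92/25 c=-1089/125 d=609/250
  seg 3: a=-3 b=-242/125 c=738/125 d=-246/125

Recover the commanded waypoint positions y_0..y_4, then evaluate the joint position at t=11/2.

y_0 = S_0(0) = a_0 = 0
y_1 = S_1(0) = a_1 = -3
y_2 = S_2(0) = a_2 = 5
y_3 = S_3(0) = a_3 = -3
y_4 = S_3(1) = -1
t_q=11/2 is in segment 2 (τ=3/2); S_2(τ)=-1721/2000

y_0=0 y_1=-3 y_2=5 y_3=-3 y_4=-1
S(11/2) = -1721/2000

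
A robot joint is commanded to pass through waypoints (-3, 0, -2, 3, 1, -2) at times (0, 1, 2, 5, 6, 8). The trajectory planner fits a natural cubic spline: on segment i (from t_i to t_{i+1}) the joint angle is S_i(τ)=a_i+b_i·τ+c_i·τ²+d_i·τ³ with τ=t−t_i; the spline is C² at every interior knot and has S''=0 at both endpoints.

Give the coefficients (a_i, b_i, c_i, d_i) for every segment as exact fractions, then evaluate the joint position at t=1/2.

Δ: Δ0=3, Δ1=-2, Δ2=5/3, Δ3=-2, Δ4=-3/2
row 1: diag=4, rhs=-30; c'=1/4, d'=-15/2
row 2: denom=8−1·1/4=31/4; d'=(22−1·-15/2)/(31/4)=118/31
row 3: denom=8−3·12/31=212/31; d'=(-22−3·118/31)/(212/31)=-259/53
row 4: denom=6−1·31/212=1241/212; d'=(3−1·-259/53)/(1241/212)=1672/1241
back: M4=1672/1241
back: M3=-259/53−31/212·1672/1241=-6309/1241
back: M2=118/31−12/31·-6309/1241=7166/1241
back: M1=-15/2−1/4·7166/1241=-11099/1241
M: M0=0, M1=-11099/1241, M2=7166/1241, M3=-6309/1241, M4=1672/1241, M5=0
seg 0: a=-3, c=M0/2=0, d=(M1−M0)/(6·1)=-11099/7446, b=Δ0−h0·(2M0+M1)/6=33437/7446
seg 1: a=0, c=M1/2=-11099/2482, d=(M2−M1)/(6·1)=18265/7446, b=Δ1−h1·(2M1+M2)/6=70/3723
seg 2: a=-2, c=M2/2=3583/1241, d=(M3−M2)/(6·3)=-13475/22338, b=Δ2−h2·(2M2+M3)/6=-11659/7446
seg 3: a=3, c=M3/2=-6309/2482, d=(M4−M3)/(6·1)=7981/7446, b=Δ3−h3·(2M3+M4)/6=-1973/3723
seg 4: a=1, c=M4/2=836/1241, d=(M5−M4)/(6·2)=-418/3723, b=Δ4−h4·(2M4+M5)/6=-17857/7446
t_q=1/2 → seg 0, τ=1/2; S=-3+33437/7446·τ+0·τ²+-11099/7446·τ³=-18685/19856

  seg 0: a=-3 b=33437/7446 c=0 d=-11099/7446
  seg 1: a=0 b=70/3723 c=-11099/2482 d=18265/7446
  seg 2: a=-2 b=-11659/7446 c=3583/1241 d=-13475/22338
  seg 3: a=3 b=-1973/3723 c=-6309/2482 d=7981/7446
  seg 4: a=1 b=-17857/7446 c=836/1241 d=-418/3723
S(1/2) = -18685/19856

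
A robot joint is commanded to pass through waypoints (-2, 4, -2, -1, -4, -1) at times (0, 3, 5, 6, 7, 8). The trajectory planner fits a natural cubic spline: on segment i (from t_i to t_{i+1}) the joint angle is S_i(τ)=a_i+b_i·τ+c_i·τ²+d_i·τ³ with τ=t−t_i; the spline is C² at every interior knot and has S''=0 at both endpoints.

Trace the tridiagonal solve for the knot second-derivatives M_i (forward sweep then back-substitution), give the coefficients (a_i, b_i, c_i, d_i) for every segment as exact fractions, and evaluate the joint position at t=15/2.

Δ: Δ0=2, Δ1=-3, Δ2=1, Δ3=-3, Δ4=3
row 1: diag=10, rhs=-30; c'=1/5, d'=-3
row 2: denom=6−2·1/5=28/5; d'=(24−2·-3)/(28/5)=75/14
row 3: denom=4−1·5/28=107/28; d'=(-24−1·75/14)/(107/28)=-822/107
row 4: denom=4−1·28/107=400/107; d'=(36−1·-822/107)/(400/107)=2337/200
back: M4=2337/200
back: M3=-822/107−28/107·2337/200=-537/50
back: M2=75/14−5/28·-537/50=291/40
back: M1=-3−1/5·291/40=-891/200
M: M0=0, M1=-891/200, M2=291/40, M3=-537/50, M4=2337/200, M5=0
seg 0: a=-2, c=M0/2=0, d=(M1−M0)/(6·3)=-99/400, b=Δ0−h0·(2M0+M1)/6=1691/400
seg 1: a=4, c=M1/2=-891/400, d=(M2−M1)/(6·2)=391/400, b=Δ1−h1·(2M1+M2)/6=-491/200
seg 2: a=-2, c=M2/2=291/80, d=(M3−M2)/(6·1)=-1201/400, b=Δ2−h2·(2M2+M3)/6=73/200
seg 3: a=-1, c=M3/2=-537/100, d=(M4−M3)/(6·1)=299/80, b=Δ3−h3·(2M3+M4)/6=-547/400
seg 4: a=-4, c=M4/2=2337/400, d=(M5−M4)/(6·1)=-779/400, b=Δ4−h4·(2M4+M5)/6=-179/200
t_q=15/2 → seg 4, τ=1/2; S=-4+-179/200·τ+2337/400·τ²+-779/400·τ³=-10337/3200

  seg 0: a=-2 b=1691/400 c=0 d=-99/400
  seg 1: a=4 b=-491/200 c=-891/400 d=391/400
  seg 2: a=-2 b=73/200 c=291/80 d=-1201/400
  seg 3: a=-1 b=-547/400 c=-537/100 d=299/80
  seg 4: a=-4 b=-179/200 c=2337/400 d=-779/400
S(15/2) = -10337/3200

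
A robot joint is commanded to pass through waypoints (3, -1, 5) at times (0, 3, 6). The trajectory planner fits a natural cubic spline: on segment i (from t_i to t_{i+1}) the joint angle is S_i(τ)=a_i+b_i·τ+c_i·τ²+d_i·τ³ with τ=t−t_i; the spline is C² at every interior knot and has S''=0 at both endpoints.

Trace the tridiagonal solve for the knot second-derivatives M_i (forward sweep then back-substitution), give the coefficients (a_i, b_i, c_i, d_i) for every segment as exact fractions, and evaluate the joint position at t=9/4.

Δ: Δ0=-4/3, Δ1=2
row 1: diag=12, rhs=20; c'=1/4, d'=5/3
back: M1=5/3
M: M0=0, M1=5/3, M2=0
seg 0: a=3, c=M0/2=0, d=(M1−M0)/(6·3)=5/54, b=Δ0−h0·(2M0+M1)/6=-13/6
seg 1: a=-1, c=M1/2=5/6, d=(M2−M1)/(6·3)=-5/54, b=Δ1−h1·(2M1+M2)/6=1/3
t_q=9/4 → seg 0, τ=9/4; S=3+-13/6·τ+0·τ²+5/54·τ³=-105/128

  seg 0: a=3 b=-13/6 c=0 d=5/54
  seg 1: a=-1 b=1/3 c=5/6 d=-5/54
S(9/4) = -105/128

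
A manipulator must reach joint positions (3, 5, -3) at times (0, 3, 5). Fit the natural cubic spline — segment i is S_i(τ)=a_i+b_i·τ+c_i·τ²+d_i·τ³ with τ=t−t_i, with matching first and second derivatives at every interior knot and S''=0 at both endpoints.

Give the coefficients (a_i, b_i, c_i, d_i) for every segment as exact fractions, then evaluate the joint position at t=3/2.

  seg 0: a=3 b=31/15 c=0 d=-7/45
  seg 1: a=5 b=-32/15 c=-7/5 d=7/30
S(3/2) = 223/40

Δ: Δ0=2/3, Δ1=-4
row 1: diag=10, rhs=-28; c'=1/5, d'=-14/5
back: M1=-14/5
M: M0=0, M1=-14/5, M2=0
seg 0: a=3, c=M0/2=0, d=(M1−M0)/(6·3)=-7/45, b=Δ0−h0·(2M0+M1)/6=31/15
seg 1: a=5, c=M1/2=-7/5, d=(M2−M1)/(6·2)=7/30, b=Δ1−h1·(2M1+M2)/6=-32/15
t_q=3/2 → seg 0, τ=3/2; S=3+31/15·τ+0·τ²+-7/45·τ³=223/40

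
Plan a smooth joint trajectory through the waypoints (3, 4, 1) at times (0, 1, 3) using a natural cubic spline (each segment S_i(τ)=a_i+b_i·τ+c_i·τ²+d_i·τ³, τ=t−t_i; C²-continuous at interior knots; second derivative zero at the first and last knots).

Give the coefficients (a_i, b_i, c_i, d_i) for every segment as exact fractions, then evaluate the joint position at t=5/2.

  seg 0: a=3 b=17/12 c=0 d=-5/12
  seg 1: a=4 b=1/6 c=-5/4 d=5/24
S(5/2) = 137/64

Δ: Δ0=1, Δ1=-3/2
row 1: diag=6, rhs=-15; c'=1/3, d'=-5/2
back: M1=-5/2
M: M0=0, M1=-5/2, M2=0
seg 0: a=3, c=M0/2=0, d=(M1−M0)/(6·1)=-5/12, b=Δ0−h0·(2M0+M1)/6=17/12
seg 1: a=4, c=M1/2=-5/4, d=(M2−M1)/(6·2)=5/24, b=Δ1−h1·(2M1+M2)/6=1/6
t_q=5/2 → seg 1, τ=3/2; S=4+1/6·τ+-5/4·τ²+5/24·τ³=137/64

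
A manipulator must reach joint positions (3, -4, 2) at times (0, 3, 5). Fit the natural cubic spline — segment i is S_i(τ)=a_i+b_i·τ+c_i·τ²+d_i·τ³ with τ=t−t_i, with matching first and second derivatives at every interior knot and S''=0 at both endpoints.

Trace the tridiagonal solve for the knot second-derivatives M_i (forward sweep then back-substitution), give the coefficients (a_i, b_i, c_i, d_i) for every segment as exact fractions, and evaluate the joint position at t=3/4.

  seg 0: a=3 b=-59/15 c=0 d=8/45
  seg 1: a=-4 b=13/15 c=8/5 d=-4/15
S(3/4) = 1/8

Δ: Δ0=-7/3, Δ1=3
row 1: diag=10, rhs=32; c'=1/5, d'=16/5
back: M1=16/5
M: M0=0, M1=16/5, M2=0
seg 0: a=3, c=M0/2=0, d=(M1−M0)/(6·3)=8/45, b=Δ0−h0·(2M0+M1)/6=-59/15
seg 1: a=-4, c=M1/2=8/5, d=(M2−M1)/(6·2)=-4/15, b=Δ1−h1·(2M1+M2)/6=13/15
t_q=3/4 → seg 0, τ=3/4; S=3+-59/15·τ+0·τ²+8/45·τ³=1/8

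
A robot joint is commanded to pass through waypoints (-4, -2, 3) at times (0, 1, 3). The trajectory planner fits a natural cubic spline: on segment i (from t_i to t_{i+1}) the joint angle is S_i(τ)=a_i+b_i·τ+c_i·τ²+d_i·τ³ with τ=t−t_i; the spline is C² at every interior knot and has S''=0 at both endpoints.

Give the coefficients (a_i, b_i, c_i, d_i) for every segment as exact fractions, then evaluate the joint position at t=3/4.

Δ: Δ0=2, Δ1=5/2
row 1: diag=6, rhs=3; c'=1/3, d'=1/2
back: M1=1/2
M: M0=0, M1=1/2, M2=0
seg 0: a=-4, c=M0/2=0, d=(M1−M0)/(6·1)=1/12, b=Δ0−h0·(2M0+M1)/6=23/12
seg 1: a=-2, c=M1/2=1/4, d=(M2−M1)/(6·2)=-1/24, b=Δ1−h1·(2M1+M2)/6=13/6
t_q=3/4 → seg 0, τ=3/4; S=-4+23/12·τ+0·τ²+1/12·τ³=-647/256

  seg 0: a=-4 b=23/12 c=0 d=1/12
  seg 1: a=-2 b=13/6 c=1/4 d=-1/24
S(3/4) = -647/256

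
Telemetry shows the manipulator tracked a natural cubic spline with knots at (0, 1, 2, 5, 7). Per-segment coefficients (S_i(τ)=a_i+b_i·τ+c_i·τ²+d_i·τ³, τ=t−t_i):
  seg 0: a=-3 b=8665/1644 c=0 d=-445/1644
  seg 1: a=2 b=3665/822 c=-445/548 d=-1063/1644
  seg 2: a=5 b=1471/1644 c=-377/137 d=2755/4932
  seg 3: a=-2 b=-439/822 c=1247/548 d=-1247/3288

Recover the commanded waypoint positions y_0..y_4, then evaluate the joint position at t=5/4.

y_0=-3 y_1=2 y_2=5 y_3=-2 y_4=3
S(5/4) = 107103/35072

y_0 = S_0(0) = a_0 = -3
y_1 = S_1(0) = a_1 = 2
y_2 = S_2(0) = a_2 = 5
y_3 = S_3(0) = a_3 = -2
y_4 = S_3(2) = 3
t_q=5/4 is in segment 1 (τ=1/4); S_1(τ)=107103/35072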